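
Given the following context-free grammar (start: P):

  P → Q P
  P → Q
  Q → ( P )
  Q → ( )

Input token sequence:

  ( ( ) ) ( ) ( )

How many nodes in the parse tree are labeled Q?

[P [Q ( [P [Q ( )]] )] [P [Q ( )] [P [Q ( )]]]]

4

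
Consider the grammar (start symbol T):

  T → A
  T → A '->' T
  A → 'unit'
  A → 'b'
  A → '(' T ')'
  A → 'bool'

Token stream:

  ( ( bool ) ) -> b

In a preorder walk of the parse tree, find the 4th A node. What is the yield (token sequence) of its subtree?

b

[T [A ( [T [A ( [T [A bool]] )]] )] -> [T [A b]]]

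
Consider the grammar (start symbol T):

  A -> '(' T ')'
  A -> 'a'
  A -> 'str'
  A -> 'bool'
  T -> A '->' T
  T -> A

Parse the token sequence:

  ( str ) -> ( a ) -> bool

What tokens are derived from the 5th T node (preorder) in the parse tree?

[T [A ( [T [A str]] )] -> [T [A ( [T [A a]] )] -> [T [A bool]]]]

bool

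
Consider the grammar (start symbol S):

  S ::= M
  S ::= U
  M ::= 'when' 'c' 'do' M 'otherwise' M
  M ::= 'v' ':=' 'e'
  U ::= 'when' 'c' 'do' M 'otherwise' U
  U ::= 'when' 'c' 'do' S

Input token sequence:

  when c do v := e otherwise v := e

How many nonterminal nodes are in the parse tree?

[S [M when c do [M v := e] otherwise [M v := e]]]

4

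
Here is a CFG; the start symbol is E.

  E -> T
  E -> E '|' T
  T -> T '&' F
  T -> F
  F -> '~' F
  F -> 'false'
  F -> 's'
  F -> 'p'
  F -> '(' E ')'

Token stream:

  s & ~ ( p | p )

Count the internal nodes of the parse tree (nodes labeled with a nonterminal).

[E [T [T [F s]] & [F ~ [F ( [E [E [T [F p]]] | [T [F p]]] )]]]]

12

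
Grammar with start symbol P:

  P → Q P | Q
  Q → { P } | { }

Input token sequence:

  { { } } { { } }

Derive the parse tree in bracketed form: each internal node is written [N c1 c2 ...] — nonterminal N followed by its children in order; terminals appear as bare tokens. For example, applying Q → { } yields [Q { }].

[P [Q { [P [Q { }]] }] [P [Q { [P [Q { }]] }]]]

P
Q P
{ P } P
{ Q } P
{ { } } P
{ { } } Q
{ { } } { P }
{ { } } { Q }
{ { } } { { } }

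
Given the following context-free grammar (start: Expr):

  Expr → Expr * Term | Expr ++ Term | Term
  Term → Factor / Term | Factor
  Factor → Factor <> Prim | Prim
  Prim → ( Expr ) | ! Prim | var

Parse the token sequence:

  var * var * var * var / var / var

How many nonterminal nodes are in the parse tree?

22

[Expr [Expr [Expr [Expr [Term [Factor [Prim var]]]] * [Term [Factor [Prim var]]]] * [Term [Factor [Prim var]]]] * [Term [Factor [Prim var]] / [Term [Factor [Prim var]] / [Term [Factor [Prim var]]]]]]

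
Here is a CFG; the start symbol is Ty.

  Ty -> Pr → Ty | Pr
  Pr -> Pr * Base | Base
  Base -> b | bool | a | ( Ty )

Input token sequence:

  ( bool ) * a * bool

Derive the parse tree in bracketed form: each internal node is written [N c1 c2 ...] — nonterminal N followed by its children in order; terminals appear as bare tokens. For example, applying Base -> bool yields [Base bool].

Ty
Pr
Pr * Base
Pr * Base * Base
Base * Base * Base
( Ty ) * Base * Base
( Pr ) * Base * Base
( Base ) * Base * Base
( bool ) * Base * Base
( bool ) * a * Base
( bool ) * a * bool

[Ty [Pr [Pr [Pr [Base ( [Ty [Pr [Base bool]]] )]] * [Base a]] * [Base bool]]]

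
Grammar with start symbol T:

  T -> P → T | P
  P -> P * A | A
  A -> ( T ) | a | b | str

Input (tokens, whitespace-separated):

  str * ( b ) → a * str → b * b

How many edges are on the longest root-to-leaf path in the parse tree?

[T [P [P [A str]] * [A ( [T [P [A b]]] )]] → [T [P [P [A a]] * [A str]] → [T [P [P [A b]] * [A b]]]]]

6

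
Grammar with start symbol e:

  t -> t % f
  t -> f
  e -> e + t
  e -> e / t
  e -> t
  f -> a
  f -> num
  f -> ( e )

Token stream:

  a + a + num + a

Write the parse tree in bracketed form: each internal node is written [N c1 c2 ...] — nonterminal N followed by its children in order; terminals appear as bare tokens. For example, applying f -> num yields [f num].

[e [e [e [e [t [f a]]] + [t [f a]]] + [t [f num]]] + [t [f a]]]

e
e + t
e + t + t
e + t + t + t
t + t + t + t
f + t + t + t
a + t + t + t
a + f + t + t
a + a + t + t
a + a + f + t
a + a + num + t
a + a + num + f
a + a + num + a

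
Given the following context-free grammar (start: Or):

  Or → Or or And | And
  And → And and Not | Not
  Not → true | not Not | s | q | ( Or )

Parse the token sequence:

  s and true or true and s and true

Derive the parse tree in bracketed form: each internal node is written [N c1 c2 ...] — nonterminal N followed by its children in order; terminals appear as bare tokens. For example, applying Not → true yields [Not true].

Or
Or or And
And or And
And and Not or And
Not and Not or And
s and Not or And
s and true or And
s and true or And and Not
s and true or And and Not and Not
s and true or Not and Not and Not
s and true or true and Not and Not
s and true or true and s and Not
s and true or true and s and true

[Or [Or [And [And [Not s]] and [Not true]]] or [And [And [And [Not true]] and [Not s]] and [Not true]]]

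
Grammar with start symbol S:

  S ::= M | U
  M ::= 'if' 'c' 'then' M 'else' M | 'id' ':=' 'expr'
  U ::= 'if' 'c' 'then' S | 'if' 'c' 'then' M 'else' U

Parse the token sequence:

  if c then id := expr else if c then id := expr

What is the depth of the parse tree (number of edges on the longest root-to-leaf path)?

[S [U if c then [M id := expr] else [U if c then [S [M id := expr]]]]]

5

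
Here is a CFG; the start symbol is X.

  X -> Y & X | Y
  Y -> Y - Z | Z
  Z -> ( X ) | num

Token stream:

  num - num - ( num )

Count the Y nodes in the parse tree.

4

[X [Y [Y [Y [Z num]] - [Z num]] - [Z ( [X [Y [Z num]]] )]]]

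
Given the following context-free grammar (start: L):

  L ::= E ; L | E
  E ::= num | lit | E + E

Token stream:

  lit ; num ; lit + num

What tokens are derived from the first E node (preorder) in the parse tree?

[L [E lit] ; [L [E num] ; [L [E [E lit] + [E num]]]]]

lit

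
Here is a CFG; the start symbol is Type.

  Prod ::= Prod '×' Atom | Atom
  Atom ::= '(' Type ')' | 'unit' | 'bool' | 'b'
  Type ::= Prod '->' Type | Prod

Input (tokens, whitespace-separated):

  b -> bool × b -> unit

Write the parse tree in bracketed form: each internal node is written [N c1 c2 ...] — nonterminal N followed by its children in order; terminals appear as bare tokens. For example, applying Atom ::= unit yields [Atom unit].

Type
Prod -> Type
Atom -> Type
b -> Type
b -> Prod -> Type
b -> Prod × Atom -> Type
b -> Atom × Atom -> Type
b -> bool × Atom -> Type
b -> bool × b -> Type
b -> bool × b -> Prod
b -> bool × b -> Atom
b -> bool × b -> unit

[Type [Prod [Atom b]] -> [Type [Prod [Prod [Atom bool]] × [Atom b]] -> [Type [Prod [Atom unit]]]]]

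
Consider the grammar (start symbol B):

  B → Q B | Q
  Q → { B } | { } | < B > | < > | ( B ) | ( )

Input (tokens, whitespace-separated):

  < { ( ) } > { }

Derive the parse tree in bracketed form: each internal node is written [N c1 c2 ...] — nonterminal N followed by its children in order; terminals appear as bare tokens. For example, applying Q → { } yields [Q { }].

B
Q B
< B > B
< Q > B
< { B } > B
< { Q } > B
< { ( ) } > B
< { ( ) } > Q
< { ( ) } > { }

[B [Q < [B [Q { [B [Q ( )]] }]] >] [B [Q { }]]]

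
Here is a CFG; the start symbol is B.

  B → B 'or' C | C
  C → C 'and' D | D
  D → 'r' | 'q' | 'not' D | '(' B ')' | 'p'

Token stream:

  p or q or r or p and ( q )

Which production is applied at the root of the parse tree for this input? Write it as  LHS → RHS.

B → B 'or' C

[B [B [B [B [C [D p]]] or [C [D q]]] or [C [D r]]] or [C [C [D p]] and [D ( [B [C [D q]]] )]]]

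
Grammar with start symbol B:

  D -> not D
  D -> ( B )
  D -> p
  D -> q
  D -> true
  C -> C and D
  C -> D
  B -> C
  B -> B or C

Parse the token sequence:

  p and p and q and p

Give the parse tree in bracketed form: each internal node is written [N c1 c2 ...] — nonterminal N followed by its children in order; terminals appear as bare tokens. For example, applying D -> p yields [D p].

[B [C [C [C [C [D p]] and [D p]] and [D q]] and [D p]]]

B
C
C and D
C and D and D
C and D and D and D
D and D and D and D
p and D and D and D
p and p and D and D
p and p and q and D
p and p and q and p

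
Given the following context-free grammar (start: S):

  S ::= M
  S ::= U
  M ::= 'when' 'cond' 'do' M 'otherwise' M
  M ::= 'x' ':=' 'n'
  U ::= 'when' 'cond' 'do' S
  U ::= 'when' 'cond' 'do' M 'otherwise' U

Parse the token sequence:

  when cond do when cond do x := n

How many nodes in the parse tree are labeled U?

2

[S [U when cond do [S [U when cond do [S [M x := n]]]]]]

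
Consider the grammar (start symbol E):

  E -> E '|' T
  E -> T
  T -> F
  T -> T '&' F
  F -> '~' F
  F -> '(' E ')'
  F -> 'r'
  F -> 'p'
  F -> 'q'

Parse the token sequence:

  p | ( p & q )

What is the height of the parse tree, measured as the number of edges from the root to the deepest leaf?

7

[E [E [T [F p]]] | [T [F ( [E [T [T [F p]] & [F q]]] )]]]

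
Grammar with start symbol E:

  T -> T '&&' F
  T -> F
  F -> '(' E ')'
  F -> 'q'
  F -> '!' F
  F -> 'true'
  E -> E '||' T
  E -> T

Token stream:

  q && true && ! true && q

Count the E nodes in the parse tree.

1

[E [T [T [T [T [F q]] && [F true]] && [F ! [F true]]] && [F q]]]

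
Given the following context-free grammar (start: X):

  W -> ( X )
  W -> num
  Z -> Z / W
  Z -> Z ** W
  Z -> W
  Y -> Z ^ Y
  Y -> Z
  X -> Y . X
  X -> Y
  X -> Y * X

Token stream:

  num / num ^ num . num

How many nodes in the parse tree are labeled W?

[X [Y [Z [Z [W num]] / [W num]] ^ [Y [Z [W num]]]] . [X [Y [Z [W num]]]]]

4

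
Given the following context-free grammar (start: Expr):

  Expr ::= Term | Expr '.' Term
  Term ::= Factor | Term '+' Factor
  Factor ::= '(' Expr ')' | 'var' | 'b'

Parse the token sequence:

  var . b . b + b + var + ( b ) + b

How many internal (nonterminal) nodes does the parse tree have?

20

[Expr [Expr [Expr [Term [Factor var]]] . [Term [Factor b]]] . [Term [Term [Term [Term [Term [Factor b]] + [Factor b]] + [Factor var]] + [Factor ( [Expr [Term [Factor b]]] )]] + [Factor b]]]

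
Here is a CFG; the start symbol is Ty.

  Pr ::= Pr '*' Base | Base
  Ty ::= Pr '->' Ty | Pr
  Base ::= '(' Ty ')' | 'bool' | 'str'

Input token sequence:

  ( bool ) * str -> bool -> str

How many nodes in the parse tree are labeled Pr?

[Ty [Pr [Pr [Base ( [Ty [Pr [Base bool]]] )]] * [Base str]] -> [Ty [Pr [Base bool]] -> [Ty [Pr [Base str]]]]]

5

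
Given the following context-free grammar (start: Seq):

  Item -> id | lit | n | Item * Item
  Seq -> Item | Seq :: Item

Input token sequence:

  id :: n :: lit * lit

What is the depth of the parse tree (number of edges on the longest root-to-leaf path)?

4

[Seq [Seq [Seq [Item id]] :: [Item n]] :: [Item [Item lit] * [Item lit]]]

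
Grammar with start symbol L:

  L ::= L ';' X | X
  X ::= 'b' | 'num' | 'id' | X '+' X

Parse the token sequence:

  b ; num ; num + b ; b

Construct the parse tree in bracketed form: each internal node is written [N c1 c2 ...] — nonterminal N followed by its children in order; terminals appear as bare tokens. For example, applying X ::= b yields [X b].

[L [L [L [L [X b]] ; [X num]] ; [X [X num] + [X b]]] ; [X b]]

L
L ; X
L ; X ; X
L ; X ; X ; X
X ; X ; X ; X
b ; X ; X ; X
b ; num ; X ; X
b ; num ; X + X ; X
b ; num ; num + X ; X
b ; num ; num + b ; X
b ; num ; num + b ; b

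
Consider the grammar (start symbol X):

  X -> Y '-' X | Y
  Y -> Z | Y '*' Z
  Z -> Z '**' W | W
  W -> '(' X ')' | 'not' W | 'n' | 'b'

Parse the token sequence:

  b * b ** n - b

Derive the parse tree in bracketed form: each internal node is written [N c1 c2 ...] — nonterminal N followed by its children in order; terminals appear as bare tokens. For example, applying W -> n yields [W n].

[X [Y [Y [Z [W b]]] * [Z [Z [W b]] ** [W n]]] - [X [Y [Z [W b]]]]]

X
Y - X
Y * Z - X
Z * Z - X
W * Z - X
b * Z - X
b * Z ** W - X
b * W ** W - X
b * b ** W - X
b * b ** n - X
b * b ** n - Y
b * b ** n - Z
b * b ** n - W
b * b ** n - b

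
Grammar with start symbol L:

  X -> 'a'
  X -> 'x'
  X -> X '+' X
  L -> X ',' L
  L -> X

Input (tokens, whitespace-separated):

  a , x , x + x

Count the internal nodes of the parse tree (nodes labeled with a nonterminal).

8

[L [X a] , [L [X x] , [L [X [X x] + [X x]]]]]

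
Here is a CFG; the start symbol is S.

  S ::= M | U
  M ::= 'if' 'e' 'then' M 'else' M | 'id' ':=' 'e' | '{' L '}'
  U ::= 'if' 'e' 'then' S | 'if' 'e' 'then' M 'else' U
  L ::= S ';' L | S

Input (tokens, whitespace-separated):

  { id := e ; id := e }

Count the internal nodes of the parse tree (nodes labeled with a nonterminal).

8

[S [M { [L [S [M id := e]] ; [L [S [M id := e]]]] }]]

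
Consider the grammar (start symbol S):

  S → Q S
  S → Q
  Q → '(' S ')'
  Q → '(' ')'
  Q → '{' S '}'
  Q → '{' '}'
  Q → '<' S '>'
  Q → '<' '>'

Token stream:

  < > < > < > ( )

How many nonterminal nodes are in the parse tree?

[S [Q < >] [S [Q < >] [S [Q < >] [S [Q ( )]]]]]

8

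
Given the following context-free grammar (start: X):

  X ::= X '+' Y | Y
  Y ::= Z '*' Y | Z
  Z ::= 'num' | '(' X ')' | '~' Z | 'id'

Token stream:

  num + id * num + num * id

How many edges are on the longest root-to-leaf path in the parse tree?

[X [X [X [Y [Z num]]] + [Y [Z id] * [Y [Z num]]]] + [Y [Z num] * [Y [Z id]]]]

5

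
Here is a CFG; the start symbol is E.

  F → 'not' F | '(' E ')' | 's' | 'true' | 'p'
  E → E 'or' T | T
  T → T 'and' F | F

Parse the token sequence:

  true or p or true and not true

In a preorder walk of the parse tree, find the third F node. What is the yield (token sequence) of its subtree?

true

[E [E [E [T [F true]]] or [T [F p]]] or [T [T [F true]] and [F not [F true]]]]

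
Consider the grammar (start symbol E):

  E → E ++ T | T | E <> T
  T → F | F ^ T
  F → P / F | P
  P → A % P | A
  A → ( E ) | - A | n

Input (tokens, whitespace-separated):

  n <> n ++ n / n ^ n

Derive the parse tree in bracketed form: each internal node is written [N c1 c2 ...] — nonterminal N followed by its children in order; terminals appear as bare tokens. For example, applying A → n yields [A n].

E
E ++ T
E <> T ++ T
T <> T ++ T
F <> T ++ T
P <> T ++ T
A <> T ++ T
n <> T ++ T
n <> F ++ T
n <> P ++ T
n <> A ++ T
n <> n ++ T
n <> n ++ F ^ T
n <> n ++ P / F ^ T
n <> n ++ A / F ^ T
n <> n ++ n / F ^ T
n <> n ++ n / P ^ T
n <> n ++ n / A ^ T
n <> n ++ n / n ^ T
n <> n ++ n / n ^ F
n <> n ++ n / n ^ P
n <> n ++ n / n ^ A
n <> n ++ n / n ^ n

[E [E [E [T [F [P [A n]]]]] <> [T [F [P [A n]]]]] ++ [T [F [P [A n]] / [F [P [A n]]]] ^ [T [F [P [A n]]]]]]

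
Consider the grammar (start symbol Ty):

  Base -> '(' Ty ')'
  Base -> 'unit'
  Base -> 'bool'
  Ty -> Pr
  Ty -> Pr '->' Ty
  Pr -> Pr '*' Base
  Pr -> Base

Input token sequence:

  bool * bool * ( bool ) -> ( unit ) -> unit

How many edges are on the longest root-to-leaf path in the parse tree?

[Ty [Pr [Pr [Pr [Base bool]] * [Base bool]] * [Base ( [Ty [Pr [Base bool]]] )]] -> [Ty [Pr [Base ( [Ty [Pr [Base unit]]] )]] -> [Ty [Pr [Base unit]]]]]

7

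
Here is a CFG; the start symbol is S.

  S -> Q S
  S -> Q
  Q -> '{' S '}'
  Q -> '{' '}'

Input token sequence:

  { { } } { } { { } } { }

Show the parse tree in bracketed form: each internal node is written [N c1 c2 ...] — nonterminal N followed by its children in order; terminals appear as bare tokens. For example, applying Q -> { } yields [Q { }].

[S [Q { [S [Q { }]] }] [S [Q { }] [S [Q { [S [Q { }]] }] [S [Q { }]]]]]

S
Q S
{ S } S
{ Q } S
{ { } } S
{ { } } Q S
{ { } } { } S
{ { } } { } Q S
{ { } } { } { S } S
{ { } } { } { Q } S
{ { } } { } { { } } S
{ { } } { } { { } } Q
{ { } } { } { { } } { }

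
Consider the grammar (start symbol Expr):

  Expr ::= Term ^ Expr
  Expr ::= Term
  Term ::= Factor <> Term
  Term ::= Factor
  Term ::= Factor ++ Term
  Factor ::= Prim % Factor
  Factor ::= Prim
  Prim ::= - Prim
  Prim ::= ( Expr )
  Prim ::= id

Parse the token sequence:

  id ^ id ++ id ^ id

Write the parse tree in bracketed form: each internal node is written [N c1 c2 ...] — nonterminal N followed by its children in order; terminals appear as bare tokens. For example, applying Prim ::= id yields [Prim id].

[Expr [Term [Factor [Prim id]]] ^ [Expr [Term [Factor [Prim id]] ++ [Term [Factor [Prim id]]]] ^ [Expr [Term [Factor [Prim id]]]]]]

Expr
Term ^ Expr
Factor ^ Expr
Prim ^ Expr
id ^ Expr
id ^ Term ^ Expr
id ^ Factor ++ Term ^ Expr
id ^ Prim ++ Term ^ Expr
id ^ id ++ Term ^ Expr
id ^ id ++ Factor ^ Expr
id ^ id ++ Prim ^ Expr
id ^ id ++ id ^ Expr
id ^ id ++ id ^ Term
id ^ id ++ id ^ Factor
id ^ id ++ id ^ Prim
id ^ id ++ id ^ id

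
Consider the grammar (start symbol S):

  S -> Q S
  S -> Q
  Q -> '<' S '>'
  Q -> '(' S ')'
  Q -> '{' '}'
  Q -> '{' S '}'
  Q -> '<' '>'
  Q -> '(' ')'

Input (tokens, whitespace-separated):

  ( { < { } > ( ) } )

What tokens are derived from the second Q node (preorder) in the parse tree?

{ < { } > ( ) }

[S [Q ( [S [Q { [S [Q < [S [Q { }]] >] [S [Q ( )]]] }]] )]]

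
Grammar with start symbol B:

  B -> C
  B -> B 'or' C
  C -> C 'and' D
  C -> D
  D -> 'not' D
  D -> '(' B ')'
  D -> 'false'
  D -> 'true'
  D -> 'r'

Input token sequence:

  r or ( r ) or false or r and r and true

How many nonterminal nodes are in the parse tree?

[B [B [B [B [C [D r]]] or [C [D ( [B [C [D r]]] )]]] or [C [D false]]] or [C [C [C [D r]] and [D r]] and [D true]]]

19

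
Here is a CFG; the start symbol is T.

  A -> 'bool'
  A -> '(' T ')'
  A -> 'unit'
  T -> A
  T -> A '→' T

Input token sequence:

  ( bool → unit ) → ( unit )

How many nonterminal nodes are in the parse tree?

10

[T [A ( [T [A bool] → [T [A unit]]] )] → [T [A ( [T [A unit]] )]]]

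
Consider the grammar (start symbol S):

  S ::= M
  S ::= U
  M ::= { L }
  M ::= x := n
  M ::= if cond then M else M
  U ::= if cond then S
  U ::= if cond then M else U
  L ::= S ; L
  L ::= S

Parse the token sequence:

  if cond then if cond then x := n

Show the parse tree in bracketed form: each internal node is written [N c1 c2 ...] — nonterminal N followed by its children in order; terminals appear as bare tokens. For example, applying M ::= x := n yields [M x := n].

[S [U if cond then [S [U if cond then [S [M x := n]]]]]]

S
U
if cond then S
if cond then U
if cond then if cond then S
if cond then if cond then M
if cond then if cond then x := n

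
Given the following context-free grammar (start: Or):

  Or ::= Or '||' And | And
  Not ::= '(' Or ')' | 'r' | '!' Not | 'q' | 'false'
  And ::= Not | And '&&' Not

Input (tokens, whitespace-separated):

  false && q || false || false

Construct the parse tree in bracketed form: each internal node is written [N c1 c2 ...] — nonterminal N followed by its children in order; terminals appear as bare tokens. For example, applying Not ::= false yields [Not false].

[Or [Or [Or [And [And [Not false]] && [Not q]]] || [And [Not false]]] || [And [Not false]]]

Or
Or || And
Or || And || And
And || And || And
And && Not || And || And
Not && Not || And || And
false && Not || And || And
false && q || And || And
false && q || Not || And
false && q || false || And
false && q || false || Not
false && q || false || false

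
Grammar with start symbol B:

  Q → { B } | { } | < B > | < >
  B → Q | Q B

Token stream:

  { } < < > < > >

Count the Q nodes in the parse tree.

4

[B [Q { }] [B [Q < [B [Q < >] [B [Q < >]]] >]]]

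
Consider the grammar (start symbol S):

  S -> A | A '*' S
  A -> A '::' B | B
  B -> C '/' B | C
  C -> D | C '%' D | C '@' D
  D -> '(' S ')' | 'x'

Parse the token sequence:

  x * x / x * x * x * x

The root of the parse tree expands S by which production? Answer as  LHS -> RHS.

S -> A '*' S

[S [A [B [C [D x]]]] * [S [A [B [C [D x]] / [B [C [D x]]]]] * [S [A [B [C [D x]]]] * [S [A [B [C [D x]]]] * [S [A [B [C [D x]]]]]]]]]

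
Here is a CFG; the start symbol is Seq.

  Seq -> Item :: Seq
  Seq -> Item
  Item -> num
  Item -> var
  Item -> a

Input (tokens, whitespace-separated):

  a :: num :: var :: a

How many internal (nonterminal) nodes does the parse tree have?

[Seq [Item a] :: [Seq [Item num] :: [Seq [Item var] :: [Seq [Item a]]]]]

8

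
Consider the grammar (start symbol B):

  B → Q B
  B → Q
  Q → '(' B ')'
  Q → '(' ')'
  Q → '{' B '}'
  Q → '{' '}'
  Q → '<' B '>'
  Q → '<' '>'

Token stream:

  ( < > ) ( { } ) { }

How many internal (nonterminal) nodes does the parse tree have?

10

[B [Q ( [B [Q < >]] )] [B [Q ( [B [Q { }]] )] [B [Q { }]]]]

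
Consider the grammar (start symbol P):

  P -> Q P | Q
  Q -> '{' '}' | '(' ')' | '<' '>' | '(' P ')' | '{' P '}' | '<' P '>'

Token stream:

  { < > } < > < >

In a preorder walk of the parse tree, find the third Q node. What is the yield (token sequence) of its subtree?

< >

[P [Q { [P [Q < >]] }] [P [Q < >] [P [Q < >]]]]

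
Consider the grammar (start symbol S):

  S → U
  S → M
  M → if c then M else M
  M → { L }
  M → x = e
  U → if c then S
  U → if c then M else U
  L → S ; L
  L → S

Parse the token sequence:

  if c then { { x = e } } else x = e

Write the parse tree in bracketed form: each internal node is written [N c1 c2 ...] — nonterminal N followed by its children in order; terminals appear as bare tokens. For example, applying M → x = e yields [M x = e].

S
M
if c then M else M
if c then { L } else M
if c then { S } else M
if c then { M } else M
if c then { { L } } else M
if c then { { S } } else M
if c then { { M } } else M
if c then { { x = e } } else M
if c then { { x = e } } else x = e

[S [M if c then [M { [L [S [M { [L [S [M x = e]]] }]]] }] else [M x = e]]]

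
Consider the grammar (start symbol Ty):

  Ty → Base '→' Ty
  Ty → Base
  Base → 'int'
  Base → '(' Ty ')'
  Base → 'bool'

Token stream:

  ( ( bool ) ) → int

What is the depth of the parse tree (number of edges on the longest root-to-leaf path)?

6

[Ty [Base ( [Ty [Base ( [Ty [Base bool]] )]] )] → [Ty [Base int]]]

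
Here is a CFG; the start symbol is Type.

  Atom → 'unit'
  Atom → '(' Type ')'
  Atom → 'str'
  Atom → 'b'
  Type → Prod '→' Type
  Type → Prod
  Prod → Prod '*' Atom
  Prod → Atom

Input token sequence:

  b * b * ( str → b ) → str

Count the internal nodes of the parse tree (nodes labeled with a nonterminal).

[Type [Prod [Prod [Prod [Atom b]] * [Atom b]] * [Atom ( [Type [Prod [Atom str]] → [Type [Prod [Atom b]]]] )]] → [Type [Prod [Atom str]]]]

16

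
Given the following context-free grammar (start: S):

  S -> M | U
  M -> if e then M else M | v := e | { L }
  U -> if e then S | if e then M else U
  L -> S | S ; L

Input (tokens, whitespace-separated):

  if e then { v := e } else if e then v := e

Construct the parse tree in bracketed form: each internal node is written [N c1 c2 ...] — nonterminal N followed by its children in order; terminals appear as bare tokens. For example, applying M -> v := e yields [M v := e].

S
U
if e then M else U
if e then { L } else U
if e then { S } else U
if e then { M } else U
if e then { v := e } else U
if e then { v := e } else if e then S
if e then { v := e } else if e then M
if e then { v := e } else if e then v := e

[S [U if e then [M { [L [S [M v := e]]] }] else [U if e then [S [M v := e]]]]]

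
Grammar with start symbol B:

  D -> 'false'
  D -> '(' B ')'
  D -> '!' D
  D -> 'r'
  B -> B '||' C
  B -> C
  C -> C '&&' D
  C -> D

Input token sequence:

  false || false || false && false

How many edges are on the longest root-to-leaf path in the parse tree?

5

[B [B [B [C [D false]]] || [C [D false]]] || [C [C [D false]] && [D false]]]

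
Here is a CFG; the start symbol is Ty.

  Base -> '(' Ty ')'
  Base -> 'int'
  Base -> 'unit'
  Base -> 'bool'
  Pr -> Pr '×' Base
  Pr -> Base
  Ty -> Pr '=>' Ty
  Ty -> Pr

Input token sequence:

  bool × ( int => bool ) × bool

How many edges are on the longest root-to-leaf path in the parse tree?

8

[Ty [Pr [Pr [Pr [Base bool]] × [Base ( [Ty [Pr [Base int]] => [Ty [Pr [Base bool]]]] )]] × [Base bool]]]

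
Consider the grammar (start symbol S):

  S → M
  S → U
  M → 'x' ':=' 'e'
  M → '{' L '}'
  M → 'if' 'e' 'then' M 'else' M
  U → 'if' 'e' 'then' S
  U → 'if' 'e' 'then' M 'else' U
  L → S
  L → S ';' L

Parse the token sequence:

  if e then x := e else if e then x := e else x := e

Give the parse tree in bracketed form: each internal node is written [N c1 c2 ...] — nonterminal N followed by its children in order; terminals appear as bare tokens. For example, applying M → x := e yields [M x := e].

[S [M if e then [M x := e] else [M if e then [M x := e] else [M x := e]]]]

S
M
if e then M else M
if e then x := e else M
if e then x := e else if e then M else M
if e then x := e else if e then x := e else M
if e then x := e else if e then x := e else x := e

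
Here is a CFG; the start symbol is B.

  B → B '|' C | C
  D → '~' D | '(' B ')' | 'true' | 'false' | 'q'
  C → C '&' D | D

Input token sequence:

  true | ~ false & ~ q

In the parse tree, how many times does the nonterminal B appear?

[B [B [C [D true]]] | [C [C [D ~ [D false]]] & [D ~ [D q]]]]

2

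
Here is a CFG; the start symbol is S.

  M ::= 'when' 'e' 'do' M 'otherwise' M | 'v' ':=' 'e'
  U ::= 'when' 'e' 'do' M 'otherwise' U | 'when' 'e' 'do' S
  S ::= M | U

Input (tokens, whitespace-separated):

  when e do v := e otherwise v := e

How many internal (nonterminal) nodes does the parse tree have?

4

[S [M when e do [M v := e] otherwise [M v := e]]]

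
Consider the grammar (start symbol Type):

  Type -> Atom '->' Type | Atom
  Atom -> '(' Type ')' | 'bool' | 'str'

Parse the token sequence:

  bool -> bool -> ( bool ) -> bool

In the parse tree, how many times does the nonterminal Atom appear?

[Type [Atom bool] -> [Type [Atom bool] -> [Type [Atom ( [Type [Atom bool]] )] -> [Type [Atom bool]]]]]

5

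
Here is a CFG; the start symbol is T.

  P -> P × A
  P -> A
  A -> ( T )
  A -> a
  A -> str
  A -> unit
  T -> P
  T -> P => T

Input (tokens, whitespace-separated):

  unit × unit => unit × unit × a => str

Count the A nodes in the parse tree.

6

[T [P [P [A unit]] × [A unit]] => [T [P [P [P [A unit]] × [A unit]] × [A a]] => [T [P [A str]]]]]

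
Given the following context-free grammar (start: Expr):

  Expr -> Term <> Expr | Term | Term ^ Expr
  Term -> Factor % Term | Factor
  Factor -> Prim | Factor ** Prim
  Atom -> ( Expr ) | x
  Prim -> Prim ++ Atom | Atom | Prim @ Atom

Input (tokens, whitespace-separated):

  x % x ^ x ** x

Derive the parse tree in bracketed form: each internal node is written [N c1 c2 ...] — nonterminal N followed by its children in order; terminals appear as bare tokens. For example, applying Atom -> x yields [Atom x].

[Expr [Term [Factor [Prim [Atom x]]] % [Term [Factor [Prim [Atom x]]]]] ^ [Expr [Term [Factor [Factor [Prim [Atom x]]] ** [Prim [Atom x]]]]]]

Expr
Term ^ Expr
Factor % Term ^ Expr
Prim % Term ^ Expr
Atom % Term ^ Expr
x % Term ^ Expr
x % Factor ^ Expr
x % Prim ^ Expr
x % Atom ^ Expr
x % x ^ Expr
x % x ^ Term
x % x ^ Factor
x % x ^ Factor ** Prim
x % x ^ Prim ** Prim
x % x ^ Atom ** Prim
x % x ^ x ** Prim
x % x ^ x ** Atom
x % x ^ x ** x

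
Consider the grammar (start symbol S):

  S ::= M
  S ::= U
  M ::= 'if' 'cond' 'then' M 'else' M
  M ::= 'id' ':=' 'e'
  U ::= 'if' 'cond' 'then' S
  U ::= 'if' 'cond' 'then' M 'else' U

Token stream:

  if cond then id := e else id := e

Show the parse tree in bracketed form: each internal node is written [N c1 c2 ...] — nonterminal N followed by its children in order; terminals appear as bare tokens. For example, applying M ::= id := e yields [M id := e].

S
M
if cond then M else M
if cond then id := e else M
if cond then id := e else id := e

[S [M if cond then [M id := e] else [M id := e]]]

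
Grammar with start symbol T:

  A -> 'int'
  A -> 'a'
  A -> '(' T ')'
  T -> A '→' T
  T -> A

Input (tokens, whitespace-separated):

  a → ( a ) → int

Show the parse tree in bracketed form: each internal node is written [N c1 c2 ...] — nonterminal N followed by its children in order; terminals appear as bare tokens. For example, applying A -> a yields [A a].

T
A → T
a → T
a → A → T
a → ( T ) → T
a → ( A ) → T
a → ( a ) → T
a → ( a ) → A
a → ( a ) → int

[T [A a] → [T [A ( [T [A a]] )] → [T [A int]]]]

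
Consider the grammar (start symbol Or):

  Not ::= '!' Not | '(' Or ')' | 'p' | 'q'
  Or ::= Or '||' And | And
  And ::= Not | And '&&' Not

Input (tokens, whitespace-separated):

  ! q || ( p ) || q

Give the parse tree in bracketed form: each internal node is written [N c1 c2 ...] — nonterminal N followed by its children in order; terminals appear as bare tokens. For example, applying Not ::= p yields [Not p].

Or
Or || And
Or || And || And
And || And || And
Not || And || And
! Not || And || And
! q || And || And
! q || Not || And
! q || ( Or ) || And
! q || ( And ) || And
! q || ( Not ) || And
! q || ( p ) || And
! q || ( p ) || Not
! q || ( p ) || q

[Or [Or [Or [And [Not ! [Not q]]]] || [And [Not ( [Or [And [Not p]]] )]]] || [And [Not q]]]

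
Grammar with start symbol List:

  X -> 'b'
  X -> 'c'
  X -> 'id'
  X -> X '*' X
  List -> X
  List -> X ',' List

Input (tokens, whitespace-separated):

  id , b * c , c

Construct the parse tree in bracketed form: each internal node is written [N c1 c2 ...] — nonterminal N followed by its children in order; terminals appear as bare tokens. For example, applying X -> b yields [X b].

List
X , List
id , List
id , X , List
id , X * X , List
id , b * X , List
id , b * c , List
id , b * c , X
id , b * c , c

[List [X id] , [List [X [X b] * [X c]] , [List [X c]]]]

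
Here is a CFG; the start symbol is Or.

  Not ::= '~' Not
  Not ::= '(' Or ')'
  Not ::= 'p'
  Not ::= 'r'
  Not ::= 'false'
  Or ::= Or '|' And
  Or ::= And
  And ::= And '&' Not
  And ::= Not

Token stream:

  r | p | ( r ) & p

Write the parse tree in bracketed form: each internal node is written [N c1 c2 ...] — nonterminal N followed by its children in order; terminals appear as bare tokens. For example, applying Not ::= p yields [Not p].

[Or [Or [Or [And [Not r]]] | [And [Not p]]] | [And [And [Not ( [Or [And [Not r]]] )]] & [Not p]]]

Or
Or | And
Or | And | And
And | And | And
Not | And | And
r | And | And
r | Not | And
r | p | And
r | p | And & Not
r | p | Not & Not
r | p | ( Or ) & Not
r | p | ( And ) & Not
r | p | ( Not ) & Not
r | p | ( r ) & Not
r | p | ( r ) & p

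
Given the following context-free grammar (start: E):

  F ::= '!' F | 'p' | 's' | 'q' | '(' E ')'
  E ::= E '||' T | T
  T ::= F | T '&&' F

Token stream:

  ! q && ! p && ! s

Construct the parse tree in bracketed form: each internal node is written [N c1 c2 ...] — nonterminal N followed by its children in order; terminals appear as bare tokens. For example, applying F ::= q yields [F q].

[E [T [T [T [F ! [F q]]] && [F ! [F p]]] && [F ! [F s]]]]

E
T
T && F
T && F && F
F && F && F
! F && F && F
! q && F && F
! q && ! F && F
! q && ! p && F
! q && ! p && ! F
! q && ! p && ! s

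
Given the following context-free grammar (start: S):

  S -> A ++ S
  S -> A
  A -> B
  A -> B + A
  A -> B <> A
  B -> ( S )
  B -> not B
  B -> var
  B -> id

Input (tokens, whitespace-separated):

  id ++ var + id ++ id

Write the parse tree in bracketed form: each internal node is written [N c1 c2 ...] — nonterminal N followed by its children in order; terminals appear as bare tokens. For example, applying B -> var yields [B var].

[S [A [B id]] ++ [S [A [B var] + [A [B id]]] ++ [S [A [B id]]]]]

S
A ++ S
B ++ S
id ++ S
id ++ A ++ S
id ++ B + A ++ S
id ++ var + A ++ S
id ++ var + B ++ S
id ++ var + id ++ S
id ++ var + id ++ A
id ++ var + id ++ B
id ++ var + id ++ id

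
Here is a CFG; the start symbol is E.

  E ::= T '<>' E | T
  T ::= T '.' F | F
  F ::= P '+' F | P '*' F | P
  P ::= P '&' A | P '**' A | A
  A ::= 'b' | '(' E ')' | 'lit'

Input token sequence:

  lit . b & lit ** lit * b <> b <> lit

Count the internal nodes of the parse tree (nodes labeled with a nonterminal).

26

[E [T [T [F [P [A lit]]]] . [F [P [P [P [A b]] & [A lit]] ** [A lit]] * [F [P [A b]]]]] <> [E [T [F [P [A b]]]] <> [E [T [F [P [A lit]]]]]]]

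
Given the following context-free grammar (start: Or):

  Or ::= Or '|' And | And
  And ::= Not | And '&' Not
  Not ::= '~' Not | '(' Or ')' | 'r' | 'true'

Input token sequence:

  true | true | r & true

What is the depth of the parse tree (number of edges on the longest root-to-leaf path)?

[Or [Or [Or [And [Not true]]] | [And [Not true]]] | [And [And [Not r]] & [Not true]]]

5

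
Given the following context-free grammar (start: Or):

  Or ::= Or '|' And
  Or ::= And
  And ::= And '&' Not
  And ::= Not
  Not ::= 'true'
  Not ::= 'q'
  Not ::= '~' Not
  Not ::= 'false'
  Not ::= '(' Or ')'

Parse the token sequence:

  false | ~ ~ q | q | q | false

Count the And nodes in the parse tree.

5

[Or [Or [Or [Or [Or [And [Not false]]] | [And [Not ~ [Not ~ [Not q]]]]] | [And [Not q]]] | [And [Not q]]] | [And [Not false]]]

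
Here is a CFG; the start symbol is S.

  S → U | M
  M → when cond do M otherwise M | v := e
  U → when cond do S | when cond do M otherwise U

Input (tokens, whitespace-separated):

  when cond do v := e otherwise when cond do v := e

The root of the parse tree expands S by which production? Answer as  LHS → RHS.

[S [U when cond do [M v := e] otherwise [U when cond do [S [M v := e]]]]]

S → U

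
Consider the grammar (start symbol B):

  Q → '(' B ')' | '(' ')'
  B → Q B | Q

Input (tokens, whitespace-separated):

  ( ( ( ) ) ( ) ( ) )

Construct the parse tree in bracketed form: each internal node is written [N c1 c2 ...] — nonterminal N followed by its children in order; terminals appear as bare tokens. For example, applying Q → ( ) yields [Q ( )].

[B [Q ( [B [Q ( [B [Q ( )]] )] [B [Q ( )] [B [Q ( )]]]] )]]

B
Q
( B )
( Q B )
( ( B ) B )
( ( Q ) B )
( ( ( ) ) B )
( ( ( ) ) Q B )
( ( ( ) ) ( ) B )
( ( ( ) ) ( ) Q )
( ( ( ) ) ( ) ( ) )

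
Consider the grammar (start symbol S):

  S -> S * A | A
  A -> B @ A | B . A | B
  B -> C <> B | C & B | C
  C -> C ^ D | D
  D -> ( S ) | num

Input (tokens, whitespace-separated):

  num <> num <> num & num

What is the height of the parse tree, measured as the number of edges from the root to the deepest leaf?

8

[S [A [B [C [D num]] <> [B [C [D num]] <> [B [C [D num]] & [B [C [D num]]]]]]]]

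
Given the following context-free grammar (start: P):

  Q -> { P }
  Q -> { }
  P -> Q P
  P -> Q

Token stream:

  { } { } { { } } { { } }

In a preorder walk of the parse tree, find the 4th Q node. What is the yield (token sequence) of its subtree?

[P [Q { }] [P [Q { }] [P [Q { [P [Q { }]] }] [P [Q { [P [Q { }]] }]]]]]

{ }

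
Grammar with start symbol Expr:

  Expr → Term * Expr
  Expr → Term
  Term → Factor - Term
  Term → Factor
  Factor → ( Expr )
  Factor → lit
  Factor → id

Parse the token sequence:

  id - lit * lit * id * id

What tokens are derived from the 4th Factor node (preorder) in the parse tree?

[Expr [Term [Factor id] - [Term [Factor lit]]] * [Expr [Term [Factor lit]] * [Expr [Term [Factor id]] * [Expr [Term [Factor id]]]]]]

id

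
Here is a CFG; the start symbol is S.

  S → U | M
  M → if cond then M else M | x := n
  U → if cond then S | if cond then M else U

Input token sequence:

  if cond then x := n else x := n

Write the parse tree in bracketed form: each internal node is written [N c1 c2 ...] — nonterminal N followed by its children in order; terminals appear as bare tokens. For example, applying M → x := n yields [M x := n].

S
M
if cond then M else M
if cond then x := n else M
if cond then x := n else x := n

[S [M if cond then [M x := n] else [M x := n]]]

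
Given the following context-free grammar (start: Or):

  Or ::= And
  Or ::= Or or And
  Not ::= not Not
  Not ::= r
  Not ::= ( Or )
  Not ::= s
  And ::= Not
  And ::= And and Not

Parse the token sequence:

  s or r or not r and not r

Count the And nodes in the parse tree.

[Or [Or [Or [And [Not s]]] or [And [Not r]]] or [And [And [Not not [Not r]]] and [Not not [Not r]]]]

4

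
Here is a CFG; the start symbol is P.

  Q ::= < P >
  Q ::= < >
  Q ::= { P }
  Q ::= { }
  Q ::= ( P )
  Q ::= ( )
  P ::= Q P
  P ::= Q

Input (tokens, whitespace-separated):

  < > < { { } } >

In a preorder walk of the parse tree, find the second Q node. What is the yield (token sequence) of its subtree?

[P [Q < >] [P [Q < [P [Q { [P [Q { }]] }]] >]]]

< { { } } >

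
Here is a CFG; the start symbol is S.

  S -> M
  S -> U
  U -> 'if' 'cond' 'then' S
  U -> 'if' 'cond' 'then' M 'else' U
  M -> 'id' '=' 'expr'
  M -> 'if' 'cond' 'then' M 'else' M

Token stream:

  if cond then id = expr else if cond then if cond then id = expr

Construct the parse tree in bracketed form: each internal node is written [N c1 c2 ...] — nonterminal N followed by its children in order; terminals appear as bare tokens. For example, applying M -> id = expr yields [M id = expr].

S
U
if cond then M else U
if cond then id = expr else U
if cond then id = expr else if cond then S
if cond then id = expr else if cond then U
if cond then id = expr else if cond then if cond then S
if cond then id = expr else if cond then if cond then M
if cond then id = expr else if cond then if cond then id = expr

[S [U if cond then [M id = expr] else [U if cond then [S [U if cond then [S [M id = expr]]]]]]]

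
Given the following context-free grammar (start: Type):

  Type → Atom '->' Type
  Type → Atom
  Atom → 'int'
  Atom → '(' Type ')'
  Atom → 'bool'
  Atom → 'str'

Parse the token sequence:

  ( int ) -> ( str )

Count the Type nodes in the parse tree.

4

[Type [Atom ( [Type [Atom int]] )] -> [Type [Atom ( [Type [Atom str]] )]]]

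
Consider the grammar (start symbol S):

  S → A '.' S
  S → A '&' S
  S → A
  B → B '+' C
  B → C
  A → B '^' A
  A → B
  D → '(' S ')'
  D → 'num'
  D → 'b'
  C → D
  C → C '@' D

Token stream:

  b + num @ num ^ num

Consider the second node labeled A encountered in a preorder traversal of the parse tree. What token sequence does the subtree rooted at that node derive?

[S [A [B [B [C [D b]]] + [C [C [D num]] @ [D num]]] ^ [A [B [C [D num]]]]]]

num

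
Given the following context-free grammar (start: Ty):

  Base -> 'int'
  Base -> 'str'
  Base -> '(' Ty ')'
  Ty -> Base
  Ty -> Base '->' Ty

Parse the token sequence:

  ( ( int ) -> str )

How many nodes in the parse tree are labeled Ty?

4

[Ty [Base ( [Ty [Base ( [Ty [Base int]] )] -> [Ty [Base str]]] )]]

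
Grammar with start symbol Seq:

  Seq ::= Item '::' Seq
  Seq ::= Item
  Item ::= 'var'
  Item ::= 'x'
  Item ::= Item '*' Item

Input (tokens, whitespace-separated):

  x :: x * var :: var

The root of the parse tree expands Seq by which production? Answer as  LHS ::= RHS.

Seq ::= Item '::' Seq

[Seq [Item x] :: [Seq [Item [Item x] * [Item var]] :: [Seq [Item var]]]]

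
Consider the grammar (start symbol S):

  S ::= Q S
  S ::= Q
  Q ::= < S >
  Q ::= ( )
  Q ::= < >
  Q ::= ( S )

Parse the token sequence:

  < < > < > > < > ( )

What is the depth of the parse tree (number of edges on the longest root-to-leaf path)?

5

[S [Q < [S [Q < >] [S [Q < >]]] >] [S [Q < >] [S [Q ( )]]]]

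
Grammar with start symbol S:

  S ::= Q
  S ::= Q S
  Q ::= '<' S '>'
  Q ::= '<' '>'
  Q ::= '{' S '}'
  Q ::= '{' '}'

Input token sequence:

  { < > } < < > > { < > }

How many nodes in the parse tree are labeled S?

[S [Q { [S [Q < >]] }] [S [Q < [S [Q < >]] >] [S [Q { [S [Q < >]] }]]]]

6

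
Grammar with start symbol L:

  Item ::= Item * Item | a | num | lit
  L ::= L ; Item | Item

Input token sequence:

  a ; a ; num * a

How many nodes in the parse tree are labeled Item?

[L [L [L [Item a]] ; [Item a]] ; [Item [Item num] * [Item a]]]

5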